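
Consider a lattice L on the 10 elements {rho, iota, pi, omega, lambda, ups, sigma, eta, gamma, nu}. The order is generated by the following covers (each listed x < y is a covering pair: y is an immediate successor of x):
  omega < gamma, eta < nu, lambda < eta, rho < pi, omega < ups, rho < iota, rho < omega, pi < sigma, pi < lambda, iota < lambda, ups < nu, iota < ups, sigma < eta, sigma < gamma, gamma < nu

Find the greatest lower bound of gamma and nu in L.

Common lower bounds of {gamma, nu}: gamma, omega, pi, rho, sigma.
The greatest among these is gamma.

gamma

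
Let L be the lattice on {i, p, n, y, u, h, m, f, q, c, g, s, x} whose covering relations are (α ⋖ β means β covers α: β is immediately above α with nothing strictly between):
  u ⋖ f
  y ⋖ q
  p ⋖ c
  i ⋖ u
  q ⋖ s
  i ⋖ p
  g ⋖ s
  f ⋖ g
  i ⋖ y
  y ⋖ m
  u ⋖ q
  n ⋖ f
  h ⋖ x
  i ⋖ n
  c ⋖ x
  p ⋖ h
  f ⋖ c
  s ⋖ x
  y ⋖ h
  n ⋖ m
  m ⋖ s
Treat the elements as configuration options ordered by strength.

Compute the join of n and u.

Common upper bounds of {n, u}: c, f, g, s, x.
The least among these is f.

f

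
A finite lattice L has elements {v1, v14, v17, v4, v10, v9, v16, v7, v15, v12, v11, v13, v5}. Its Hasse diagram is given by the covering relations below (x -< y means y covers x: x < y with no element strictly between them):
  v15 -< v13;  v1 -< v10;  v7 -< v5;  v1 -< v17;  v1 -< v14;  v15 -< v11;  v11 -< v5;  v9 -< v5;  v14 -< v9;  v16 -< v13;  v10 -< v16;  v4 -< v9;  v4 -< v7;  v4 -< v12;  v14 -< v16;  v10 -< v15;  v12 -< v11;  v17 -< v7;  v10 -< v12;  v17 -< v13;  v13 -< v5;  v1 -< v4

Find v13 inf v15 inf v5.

Common lower bounds of {v13, v15, v5}: v1, v10, v15.
The greatest among these is v15.

v15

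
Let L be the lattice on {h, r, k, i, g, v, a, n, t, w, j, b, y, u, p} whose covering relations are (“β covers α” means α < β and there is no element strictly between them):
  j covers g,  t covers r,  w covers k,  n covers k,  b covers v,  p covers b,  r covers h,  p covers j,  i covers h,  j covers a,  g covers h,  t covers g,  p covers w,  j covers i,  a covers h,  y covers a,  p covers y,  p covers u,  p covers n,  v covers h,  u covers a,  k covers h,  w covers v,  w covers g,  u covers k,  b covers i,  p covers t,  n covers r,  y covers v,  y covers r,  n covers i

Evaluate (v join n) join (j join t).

v ∨ n = p
j ∨ t = p
p ∨ p = p

p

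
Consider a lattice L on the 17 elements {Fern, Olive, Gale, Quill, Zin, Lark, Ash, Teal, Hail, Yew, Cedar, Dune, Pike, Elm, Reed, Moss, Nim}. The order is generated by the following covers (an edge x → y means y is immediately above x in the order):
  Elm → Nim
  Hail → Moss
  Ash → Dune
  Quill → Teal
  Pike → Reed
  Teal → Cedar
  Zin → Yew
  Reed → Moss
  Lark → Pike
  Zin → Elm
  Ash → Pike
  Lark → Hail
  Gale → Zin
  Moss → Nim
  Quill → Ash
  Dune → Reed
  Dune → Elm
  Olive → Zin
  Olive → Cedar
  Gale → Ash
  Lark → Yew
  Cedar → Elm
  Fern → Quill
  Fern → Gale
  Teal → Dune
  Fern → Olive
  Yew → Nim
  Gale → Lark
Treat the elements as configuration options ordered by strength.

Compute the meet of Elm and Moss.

Dune

Common lower bounds of {Elm, Moss}: Ash, Dune, Fern, Gale, Quill, Teal.
The greatest among these is Dune.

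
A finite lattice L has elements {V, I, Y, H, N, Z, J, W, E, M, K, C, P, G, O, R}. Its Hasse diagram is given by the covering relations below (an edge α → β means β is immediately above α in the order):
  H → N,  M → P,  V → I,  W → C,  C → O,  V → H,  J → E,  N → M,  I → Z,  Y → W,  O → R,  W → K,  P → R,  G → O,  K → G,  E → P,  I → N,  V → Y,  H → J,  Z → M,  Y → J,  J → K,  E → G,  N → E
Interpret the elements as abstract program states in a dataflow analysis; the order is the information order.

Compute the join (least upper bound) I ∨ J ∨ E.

Common upper bounds of {I, J, E}: E, G, O, P, R.
The least among these is E.

E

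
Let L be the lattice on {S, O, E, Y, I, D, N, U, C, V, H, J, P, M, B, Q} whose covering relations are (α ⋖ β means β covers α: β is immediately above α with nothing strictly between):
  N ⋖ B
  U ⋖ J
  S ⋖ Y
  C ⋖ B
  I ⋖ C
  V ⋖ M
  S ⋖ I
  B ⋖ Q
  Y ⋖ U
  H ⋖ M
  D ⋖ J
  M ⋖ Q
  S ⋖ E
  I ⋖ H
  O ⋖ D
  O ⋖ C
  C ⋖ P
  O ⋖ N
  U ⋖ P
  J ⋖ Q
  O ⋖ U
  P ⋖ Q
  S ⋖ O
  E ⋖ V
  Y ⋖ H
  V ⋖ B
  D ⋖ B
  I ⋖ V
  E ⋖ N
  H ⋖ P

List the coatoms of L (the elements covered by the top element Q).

The coatoms are exactly the elements covered by Q: B, J, M, P.

B, J, M, P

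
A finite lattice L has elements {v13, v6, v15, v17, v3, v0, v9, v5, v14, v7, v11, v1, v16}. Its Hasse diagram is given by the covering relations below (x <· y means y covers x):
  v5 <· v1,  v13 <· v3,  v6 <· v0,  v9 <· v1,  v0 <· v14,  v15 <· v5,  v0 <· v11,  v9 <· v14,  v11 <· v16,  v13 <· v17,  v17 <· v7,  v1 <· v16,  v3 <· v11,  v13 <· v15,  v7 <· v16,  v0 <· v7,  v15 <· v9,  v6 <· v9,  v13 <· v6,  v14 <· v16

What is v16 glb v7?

v7

Common lower bounds of {v16, v7}: v0, v13, v17, v6, v7.
The greatest among these is v7.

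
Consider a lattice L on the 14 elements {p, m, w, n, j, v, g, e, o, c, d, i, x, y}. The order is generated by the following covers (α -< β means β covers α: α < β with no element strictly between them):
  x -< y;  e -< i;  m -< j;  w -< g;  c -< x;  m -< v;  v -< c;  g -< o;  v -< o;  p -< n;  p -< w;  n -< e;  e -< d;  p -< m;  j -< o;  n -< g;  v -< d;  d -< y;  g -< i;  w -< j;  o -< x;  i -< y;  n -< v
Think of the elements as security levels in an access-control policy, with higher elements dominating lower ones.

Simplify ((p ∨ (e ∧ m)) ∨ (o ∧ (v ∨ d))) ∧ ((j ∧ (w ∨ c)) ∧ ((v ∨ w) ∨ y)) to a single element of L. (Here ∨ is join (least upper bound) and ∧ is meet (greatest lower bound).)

e ∧ m = p
p ∨ p = p
v ∨ d = d
o ∧ d = v
p ∨ v = v
w ∨ c = x
j ∧ x = j
v ∨ w = o
o ∨ y = y
j ∧ y = j
v ∧ j = m

m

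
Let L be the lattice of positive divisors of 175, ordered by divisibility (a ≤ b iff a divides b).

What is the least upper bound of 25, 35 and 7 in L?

175

In the divisibility order, the join is the least common multiple: lcm(25, 35, 7) = 175.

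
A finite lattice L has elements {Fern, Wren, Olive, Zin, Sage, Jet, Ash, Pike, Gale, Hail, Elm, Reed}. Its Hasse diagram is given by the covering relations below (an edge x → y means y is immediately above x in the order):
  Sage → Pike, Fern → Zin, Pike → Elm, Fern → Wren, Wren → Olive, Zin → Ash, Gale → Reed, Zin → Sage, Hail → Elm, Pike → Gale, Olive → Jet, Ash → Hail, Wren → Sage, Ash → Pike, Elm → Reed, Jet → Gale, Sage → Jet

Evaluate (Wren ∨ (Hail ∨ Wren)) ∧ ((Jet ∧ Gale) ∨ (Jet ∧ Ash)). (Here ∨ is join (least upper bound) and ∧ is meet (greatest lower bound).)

Hail ∨ Wren = Elm
Wren ∨ Elm = Elm
Jet ∧ Gale = Jet
Jet ∧ Ash = Zin
Jet ∨ Zin = Jet
Elm ∧ Jet = Sage

Sage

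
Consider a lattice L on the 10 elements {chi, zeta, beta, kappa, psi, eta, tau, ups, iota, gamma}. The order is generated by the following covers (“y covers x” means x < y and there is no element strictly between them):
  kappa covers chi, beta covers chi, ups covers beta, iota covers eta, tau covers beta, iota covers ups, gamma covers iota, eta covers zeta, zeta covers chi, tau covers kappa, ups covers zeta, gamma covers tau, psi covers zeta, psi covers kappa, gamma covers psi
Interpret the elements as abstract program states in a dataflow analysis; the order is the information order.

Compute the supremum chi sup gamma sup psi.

gamma

Common upper bounds of {chi, gamma, psi}: gamma.
The least among these is gamma.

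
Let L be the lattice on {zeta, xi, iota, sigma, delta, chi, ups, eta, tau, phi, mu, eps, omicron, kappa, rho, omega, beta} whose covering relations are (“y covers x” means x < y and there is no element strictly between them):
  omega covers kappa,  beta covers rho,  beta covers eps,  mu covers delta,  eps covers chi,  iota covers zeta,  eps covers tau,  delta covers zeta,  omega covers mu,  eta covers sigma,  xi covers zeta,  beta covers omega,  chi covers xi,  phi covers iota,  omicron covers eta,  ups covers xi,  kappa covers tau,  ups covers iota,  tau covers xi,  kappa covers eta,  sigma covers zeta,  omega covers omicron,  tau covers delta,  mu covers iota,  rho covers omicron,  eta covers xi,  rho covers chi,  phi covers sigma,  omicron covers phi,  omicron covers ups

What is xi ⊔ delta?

tau

Common upper bounds of {xi, delta}: beta, eps, kappa, omega, tau.
The least among these is tau.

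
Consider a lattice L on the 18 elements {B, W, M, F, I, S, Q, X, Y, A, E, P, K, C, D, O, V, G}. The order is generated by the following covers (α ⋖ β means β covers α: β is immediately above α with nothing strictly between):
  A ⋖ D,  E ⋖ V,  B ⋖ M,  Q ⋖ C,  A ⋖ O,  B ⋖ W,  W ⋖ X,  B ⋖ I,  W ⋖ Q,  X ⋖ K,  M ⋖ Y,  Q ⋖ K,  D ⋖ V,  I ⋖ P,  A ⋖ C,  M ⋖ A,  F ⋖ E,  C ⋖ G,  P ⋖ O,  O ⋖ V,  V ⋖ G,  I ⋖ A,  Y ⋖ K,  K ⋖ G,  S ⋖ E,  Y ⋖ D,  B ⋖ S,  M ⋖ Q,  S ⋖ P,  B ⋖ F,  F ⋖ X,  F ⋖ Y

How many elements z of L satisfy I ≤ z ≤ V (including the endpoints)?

6

The interval [I, V] = {A, D, I, O, P, V}, which has 6 elements.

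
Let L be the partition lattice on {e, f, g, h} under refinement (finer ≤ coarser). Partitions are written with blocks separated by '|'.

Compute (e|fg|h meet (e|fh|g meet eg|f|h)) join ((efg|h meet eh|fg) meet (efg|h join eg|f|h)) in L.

e|fg|h

e|fh|g ∧ eg|f|h = e|f|g|h
e|fg|h ∧ e|f|g|h = e|f|g|h
efg|h ∧ eh|fg = e|fg|h
efg|h ∨ eg|f|h = efg|h
e|fg|h ∧ efg|h = e|fg|h
e|f|g|h ∨ e|fg|h = e|fg|h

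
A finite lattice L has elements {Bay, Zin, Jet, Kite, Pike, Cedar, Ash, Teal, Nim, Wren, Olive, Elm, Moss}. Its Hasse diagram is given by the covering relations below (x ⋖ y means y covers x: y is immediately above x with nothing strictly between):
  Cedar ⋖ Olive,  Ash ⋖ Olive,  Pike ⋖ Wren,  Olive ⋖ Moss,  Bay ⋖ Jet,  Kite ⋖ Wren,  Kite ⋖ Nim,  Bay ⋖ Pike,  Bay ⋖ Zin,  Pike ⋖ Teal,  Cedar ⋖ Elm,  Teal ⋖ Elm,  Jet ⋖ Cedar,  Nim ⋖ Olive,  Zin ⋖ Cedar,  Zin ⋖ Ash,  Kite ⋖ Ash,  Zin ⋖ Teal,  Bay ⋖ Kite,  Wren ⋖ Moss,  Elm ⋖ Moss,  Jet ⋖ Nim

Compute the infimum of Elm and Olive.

Common lower bounds of {Elm, Olive}: Bay, Cedar, Jet, Zin.
The greatest among these is Cedar.

Cedar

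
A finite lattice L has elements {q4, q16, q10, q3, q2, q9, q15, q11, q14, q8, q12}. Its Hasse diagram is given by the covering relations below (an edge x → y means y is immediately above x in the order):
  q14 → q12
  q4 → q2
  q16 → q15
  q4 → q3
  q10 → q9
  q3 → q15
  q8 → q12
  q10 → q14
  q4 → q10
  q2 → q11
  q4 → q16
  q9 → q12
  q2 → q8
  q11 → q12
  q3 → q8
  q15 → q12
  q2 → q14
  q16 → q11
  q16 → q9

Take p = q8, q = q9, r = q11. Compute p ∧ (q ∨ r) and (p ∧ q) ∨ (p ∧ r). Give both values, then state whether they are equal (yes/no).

q ∨ r = q12, so p ∧ (q ∨ r) = q8 ∧ q12 = q8.
p ∧ q = q4 and p ∧ r = q2, so (p ∧ q) ∨ (p ∧ r) = q4 ∨ q2 = q2.
Equal: no.

q8; q2; no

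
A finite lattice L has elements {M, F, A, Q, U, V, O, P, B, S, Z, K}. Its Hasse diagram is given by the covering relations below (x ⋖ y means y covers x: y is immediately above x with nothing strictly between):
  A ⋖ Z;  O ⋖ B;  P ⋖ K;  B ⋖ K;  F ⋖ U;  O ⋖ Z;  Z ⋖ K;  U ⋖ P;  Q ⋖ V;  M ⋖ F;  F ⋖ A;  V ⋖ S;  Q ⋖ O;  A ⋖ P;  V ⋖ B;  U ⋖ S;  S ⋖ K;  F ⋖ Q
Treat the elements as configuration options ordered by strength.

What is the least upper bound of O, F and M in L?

O

Common upper bounds of {O, F, M}: B, K, O, Z.
The least among these is O.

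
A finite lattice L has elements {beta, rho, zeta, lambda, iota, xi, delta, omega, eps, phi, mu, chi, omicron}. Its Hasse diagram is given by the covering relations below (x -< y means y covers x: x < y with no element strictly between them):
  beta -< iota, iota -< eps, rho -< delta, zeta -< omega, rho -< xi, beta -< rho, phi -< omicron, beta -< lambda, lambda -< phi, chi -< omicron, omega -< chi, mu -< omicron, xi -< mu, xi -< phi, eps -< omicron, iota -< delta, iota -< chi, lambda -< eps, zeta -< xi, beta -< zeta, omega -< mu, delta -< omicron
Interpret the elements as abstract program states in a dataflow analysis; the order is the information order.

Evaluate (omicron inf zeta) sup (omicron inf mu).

mu

omicron ∧ zeta = zeta
omicron ∧ mu = mu
zeta ∨ mu = mu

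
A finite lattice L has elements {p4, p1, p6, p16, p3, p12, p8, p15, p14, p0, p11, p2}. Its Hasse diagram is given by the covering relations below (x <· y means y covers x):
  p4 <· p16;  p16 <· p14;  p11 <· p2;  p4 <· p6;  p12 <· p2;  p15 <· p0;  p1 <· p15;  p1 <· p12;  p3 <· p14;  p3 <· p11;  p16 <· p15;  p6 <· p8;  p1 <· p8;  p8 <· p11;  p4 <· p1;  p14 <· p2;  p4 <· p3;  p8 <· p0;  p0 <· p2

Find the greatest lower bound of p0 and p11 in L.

Common lower bounds of {p0, p11}: p1, p4, p6, p8.
The greatest among these is p8.

p8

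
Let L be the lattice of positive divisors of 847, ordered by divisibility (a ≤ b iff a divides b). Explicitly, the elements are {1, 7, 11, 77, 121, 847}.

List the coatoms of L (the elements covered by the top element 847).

121, 77

The coatoms are exactly the elements covered by 847: 121, 77.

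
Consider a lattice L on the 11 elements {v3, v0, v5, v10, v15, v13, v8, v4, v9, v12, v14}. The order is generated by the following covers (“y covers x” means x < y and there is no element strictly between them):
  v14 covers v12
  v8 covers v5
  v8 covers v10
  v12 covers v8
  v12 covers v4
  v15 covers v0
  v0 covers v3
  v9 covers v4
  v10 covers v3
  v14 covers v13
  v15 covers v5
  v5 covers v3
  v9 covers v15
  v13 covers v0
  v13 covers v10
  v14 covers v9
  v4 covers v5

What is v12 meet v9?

Common lower bounds of {v12, v9}: v3, v4, v5.
The greatest among these is v4.

v4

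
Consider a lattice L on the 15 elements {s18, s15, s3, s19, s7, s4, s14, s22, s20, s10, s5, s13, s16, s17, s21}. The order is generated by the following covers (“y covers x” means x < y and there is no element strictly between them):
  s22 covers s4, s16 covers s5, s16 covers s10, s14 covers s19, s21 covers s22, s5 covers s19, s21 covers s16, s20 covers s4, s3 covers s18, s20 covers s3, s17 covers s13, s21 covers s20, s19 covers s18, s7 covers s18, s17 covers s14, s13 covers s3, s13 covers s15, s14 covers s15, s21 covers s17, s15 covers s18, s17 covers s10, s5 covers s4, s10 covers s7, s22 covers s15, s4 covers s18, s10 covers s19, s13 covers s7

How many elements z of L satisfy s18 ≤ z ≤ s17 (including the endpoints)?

9

The interval [s18, s17] = {s10, s13, s14, s15, s17, s18, s19, s3, s7}, which has 9 elements.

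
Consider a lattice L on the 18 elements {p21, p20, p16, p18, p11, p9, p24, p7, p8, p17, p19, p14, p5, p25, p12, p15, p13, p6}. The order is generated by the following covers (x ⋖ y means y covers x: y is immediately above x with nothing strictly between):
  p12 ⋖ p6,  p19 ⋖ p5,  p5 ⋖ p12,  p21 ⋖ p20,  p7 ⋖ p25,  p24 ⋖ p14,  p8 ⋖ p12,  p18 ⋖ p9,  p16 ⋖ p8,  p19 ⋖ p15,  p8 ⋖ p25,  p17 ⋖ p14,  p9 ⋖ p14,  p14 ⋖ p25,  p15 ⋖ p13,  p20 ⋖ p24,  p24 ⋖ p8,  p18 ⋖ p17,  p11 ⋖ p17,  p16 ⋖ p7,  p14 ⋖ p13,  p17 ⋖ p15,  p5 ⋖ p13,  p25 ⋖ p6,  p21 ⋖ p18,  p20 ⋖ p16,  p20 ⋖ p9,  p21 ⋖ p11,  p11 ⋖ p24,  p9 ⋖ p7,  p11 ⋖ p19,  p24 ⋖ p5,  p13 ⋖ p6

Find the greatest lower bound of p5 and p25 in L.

p24

Common lower bounds of {p5, p25}: p11, p20, p21, p24.
The greatest among these is p24.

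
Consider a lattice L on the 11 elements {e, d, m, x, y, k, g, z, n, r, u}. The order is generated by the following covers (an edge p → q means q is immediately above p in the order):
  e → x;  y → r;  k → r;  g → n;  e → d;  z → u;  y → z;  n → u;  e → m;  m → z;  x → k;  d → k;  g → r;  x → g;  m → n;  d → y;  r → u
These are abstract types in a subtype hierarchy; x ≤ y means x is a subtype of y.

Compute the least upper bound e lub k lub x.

k

Common upper bounds of {e, k, x}: k, r, u.
The least among these is k.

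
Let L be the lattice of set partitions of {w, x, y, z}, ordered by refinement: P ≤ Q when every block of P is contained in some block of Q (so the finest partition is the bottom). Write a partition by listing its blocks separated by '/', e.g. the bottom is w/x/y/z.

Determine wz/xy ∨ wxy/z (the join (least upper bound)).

wxyz

Common upper bounds of {wz/xy, wxy/z}: wxyz.
The least among these is wxyz.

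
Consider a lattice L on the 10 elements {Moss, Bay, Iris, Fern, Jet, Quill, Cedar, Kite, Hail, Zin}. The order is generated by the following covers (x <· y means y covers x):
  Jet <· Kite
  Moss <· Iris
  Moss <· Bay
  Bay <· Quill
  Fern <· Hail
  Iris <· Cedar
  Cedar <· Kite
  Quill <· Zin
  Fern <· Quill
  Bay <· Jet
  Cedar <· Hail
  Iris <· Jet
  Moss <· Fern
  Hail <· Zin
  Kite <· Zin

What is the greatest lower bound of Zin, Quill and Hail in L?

Common lower bounds of {Zin, Quill, Hail}: Fern, Moss.
The greatest among these is Fern.

Fern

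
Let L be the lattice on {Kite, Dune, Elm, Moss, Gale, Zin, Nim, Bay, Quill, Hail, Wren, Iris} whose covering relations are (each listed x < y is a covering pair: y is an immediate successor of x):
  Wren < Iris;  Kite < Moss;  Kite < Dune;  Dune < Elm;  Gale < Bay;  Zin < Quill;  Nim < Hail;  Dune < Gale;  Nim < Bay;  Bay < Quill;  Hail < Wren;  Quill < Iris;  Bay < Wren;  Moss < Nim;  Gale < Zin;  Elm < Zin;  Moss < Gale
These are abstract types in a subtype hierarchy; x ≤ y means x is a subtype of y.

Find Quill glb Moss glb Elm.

Kite

Common lower bounds of {Quill, Moss, Elm}: Kite.
The greatest among these is Kite.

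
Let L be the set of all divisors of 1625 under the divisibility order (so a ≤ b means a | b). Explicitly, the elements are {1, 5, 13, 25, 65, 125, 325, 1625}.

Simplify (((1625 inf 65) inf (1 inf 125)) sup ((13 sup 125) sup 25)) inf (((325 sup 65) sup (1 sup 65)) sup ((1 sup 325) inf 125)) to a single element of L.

325

1625 ∧ 65 = 65
1 ∧ 125 = 1
65 ∧ 1 = 1
13 ∨ 125 = 1625
1625 ∨ 25 = 1625
1 ∨ 1625 = 1625
325 ∨ 65 = 325
1 ∨ 65 = 65
325 ∨ 65 = 325
1 ∨ 325 = 325
325 ∧ 125 = 25
325 ∨ 25 = 325
1625 ∧ 325 = 325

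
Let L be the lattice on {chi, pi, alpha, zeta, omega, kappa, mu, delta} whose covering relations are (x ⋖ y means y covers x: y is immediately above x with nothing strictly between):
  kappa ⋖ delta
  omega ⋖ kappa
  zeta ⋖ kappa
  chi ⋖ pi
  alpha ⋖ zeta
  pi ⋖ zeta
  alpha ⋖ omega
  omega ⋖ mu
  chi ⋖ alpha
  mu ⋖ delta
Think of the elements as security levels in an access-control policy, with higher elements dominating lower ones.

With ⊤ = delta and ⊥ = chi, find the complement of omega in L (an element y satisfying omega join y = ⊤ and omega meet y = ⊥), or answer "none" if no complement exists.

For every candidate y, either omega ∨ y ≠ delta or omega ∧ y ≠ chi; no complement exists.

none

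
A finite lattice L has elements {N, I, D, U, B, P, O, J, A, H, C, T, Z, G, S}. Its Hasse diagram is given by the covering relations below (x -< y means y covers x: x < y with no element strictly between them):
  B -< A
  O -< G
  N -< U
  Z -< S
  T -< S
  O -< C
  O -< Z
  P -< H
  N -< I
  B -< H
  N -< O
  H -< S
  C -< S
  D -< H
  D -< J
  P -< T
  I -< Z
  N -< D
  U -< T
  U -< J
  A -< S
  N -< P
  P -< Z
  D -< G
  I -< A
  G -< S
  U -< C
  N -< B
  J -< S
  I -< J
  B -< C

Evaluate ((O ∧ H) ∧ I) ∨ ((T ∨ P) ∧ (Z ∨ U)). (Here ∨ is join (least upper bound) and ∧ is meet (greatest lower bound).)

O ∧ H = N
N ∧ I = N
T ∨ P = T
Z ∨ U = S
T ∧ S = T
N ∨ T = T

T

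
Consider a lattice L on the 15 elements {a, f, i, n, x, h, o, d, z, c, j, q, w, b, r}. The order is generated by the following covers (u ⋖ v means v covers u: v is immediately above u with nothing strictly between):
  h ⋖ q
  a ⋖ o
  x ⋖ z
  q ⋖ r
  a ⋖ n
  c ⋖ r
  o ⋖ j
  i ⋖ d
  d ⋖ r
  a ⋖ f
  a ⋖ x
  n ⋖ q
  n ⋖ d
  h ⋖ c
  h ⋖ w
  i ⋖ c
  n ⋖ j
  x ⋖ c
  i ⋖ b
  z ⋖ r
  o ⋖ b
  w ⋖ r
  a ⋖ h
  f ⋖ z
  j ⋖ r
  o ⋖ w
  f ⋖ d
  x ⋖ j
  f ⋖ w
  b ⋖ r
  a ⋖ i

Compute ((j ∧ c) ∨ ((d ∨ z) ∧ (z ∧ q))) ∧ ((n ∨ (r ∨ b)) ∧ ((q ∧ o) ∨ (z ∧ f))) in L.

a

j ∧ c = x
d ∨ z = r
z ∧ q = a
r ∧ a = a
x ∨ a = x
r ∨ b = r
n ∨ r = r
q ∧ o = a
z ∧ f = f
a ∨ f = f
r ∧ f = f
x ∧ f = a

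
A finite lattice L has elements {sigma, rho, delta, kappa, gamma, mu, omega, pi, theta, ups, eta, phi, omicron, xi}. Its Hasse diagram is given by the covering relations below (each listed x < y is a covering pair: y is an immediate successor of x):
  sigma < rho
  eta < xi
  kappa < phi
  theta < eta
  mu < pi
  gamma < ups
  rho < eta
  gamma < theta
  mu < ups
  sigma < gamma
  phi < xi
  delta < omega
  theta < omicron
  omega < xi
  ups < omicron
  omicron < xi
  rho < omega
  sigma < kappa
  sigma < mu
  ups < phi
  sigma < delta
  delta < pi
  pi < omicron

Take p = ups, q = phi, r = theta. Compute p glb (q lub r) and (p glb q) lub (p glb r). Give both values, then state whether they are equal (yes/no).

q lub r = xi, so p glb (q lub r) = ups glb xi = ups.
p glb q = ups and p glb r = gamma, so (p glb q) lub (p glb r) = ups lub gamma = ups.
Equal: yes.

ups; ups; yes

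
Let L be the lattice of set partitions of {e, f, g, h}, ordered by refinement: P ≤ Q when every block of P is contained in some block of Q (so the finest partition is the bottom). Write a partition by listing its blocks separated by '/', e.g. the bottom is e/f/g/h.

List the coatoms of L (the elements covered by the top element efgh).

The coatoms are exactly the elements covered by efgh: e/fgh, ef/gh, efg/h, efh/g, eg/fh, egh/f, eh/fg.

e/fgh, ef/gh, efg/h, efh/g, eg/fh, egh/f, eh/fg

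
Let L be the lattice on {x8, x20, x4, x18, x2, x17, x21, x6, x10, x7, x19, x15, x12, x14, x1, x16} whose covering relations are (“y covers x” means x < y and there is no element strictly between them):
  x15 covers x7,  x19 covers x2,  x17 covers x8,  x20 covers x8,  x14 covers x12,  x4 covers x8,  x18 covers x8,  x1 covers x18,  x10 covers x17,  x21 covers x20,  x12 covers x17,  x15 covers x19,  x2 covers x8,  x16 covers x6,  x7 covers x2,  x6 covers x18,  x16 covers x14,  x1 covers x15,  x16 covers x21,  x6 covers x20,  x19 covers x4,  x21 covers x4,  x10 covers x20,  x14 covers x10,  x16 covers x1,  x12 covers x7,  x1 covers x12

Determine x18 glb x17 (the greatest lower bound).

x8

Common lower bounds of {x18, x17}: x8.
The greatest among these is x8.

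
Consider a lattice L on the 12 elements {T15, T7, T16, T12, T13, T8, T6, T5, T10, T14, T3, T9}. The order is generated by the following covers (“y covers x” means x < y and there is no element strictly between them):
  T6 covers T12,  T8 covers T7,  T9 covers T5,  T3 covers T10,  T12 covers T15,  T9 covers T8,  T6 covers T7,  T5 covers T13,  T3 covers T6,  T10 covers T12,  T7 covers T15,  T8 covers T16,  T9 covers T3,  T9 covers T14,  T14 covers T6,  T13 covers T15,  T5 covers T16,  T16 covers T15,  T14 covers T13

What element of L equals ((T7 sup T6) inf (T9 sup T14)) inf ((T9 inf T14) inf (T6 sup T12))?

T7 ∨ T6 = T6
T9 ∨ T14 = T9
T6 ∧ T9 = T6
T9 ∧ T14 = T14
T6 ∨ T12 = T6
T14 ∧ T6 = T6
T6 ∧ T6 = T6

T6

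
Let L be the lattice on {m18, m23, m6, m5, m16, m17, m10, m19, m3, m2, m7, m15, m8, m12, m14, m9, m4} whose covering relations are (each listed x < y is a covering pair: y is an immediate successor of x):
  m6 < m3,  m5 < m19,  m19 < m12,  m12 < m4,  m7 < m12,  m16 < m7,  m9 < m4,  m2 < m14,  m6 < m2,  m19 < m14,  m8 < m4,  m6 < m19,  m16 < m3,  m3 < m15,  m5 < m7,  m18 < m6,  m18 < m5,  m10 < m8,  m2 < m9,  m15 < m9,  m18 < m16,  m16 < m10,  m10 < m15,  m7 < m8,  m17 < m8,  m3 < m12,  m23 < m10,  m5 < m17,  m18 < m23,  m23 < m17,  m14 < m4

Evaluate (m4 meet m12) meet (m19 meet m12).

m4 ∧ m12 = m12
m19 ∧ m12 = m19
m12 ∧ m19 = m19

m19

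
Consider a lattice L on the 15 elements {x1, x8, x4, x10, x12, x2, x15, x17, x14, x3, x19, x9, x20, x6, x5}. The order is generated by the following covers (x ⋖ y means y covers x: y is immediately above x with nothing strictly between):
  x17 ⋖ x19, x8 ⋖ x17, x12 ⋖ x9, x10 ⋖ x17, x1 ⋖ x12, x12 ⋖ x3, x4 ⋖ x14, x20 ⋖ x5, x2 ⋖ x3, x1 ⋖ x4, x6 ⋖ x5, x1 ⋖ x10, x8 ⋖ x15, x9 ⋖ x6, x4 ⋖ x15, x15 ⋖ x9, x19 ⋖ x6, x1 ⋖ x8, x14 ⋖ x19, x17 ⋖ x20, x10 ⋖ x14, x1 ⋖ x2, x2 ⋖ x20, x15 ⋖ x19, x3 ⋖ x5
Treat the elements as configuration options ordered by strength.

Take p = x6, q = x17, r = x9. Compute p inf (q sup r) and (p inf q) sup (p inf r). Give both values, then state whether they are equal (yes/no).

q sup r = x6, so p inf (q sup r) = x6 inf x6 = x6.
p inf q = x17 and p inf r = x9, so (p inf q) sup (p inf r) = x17 sup x9 = x6.
Equal: yes.

x6; x6; yes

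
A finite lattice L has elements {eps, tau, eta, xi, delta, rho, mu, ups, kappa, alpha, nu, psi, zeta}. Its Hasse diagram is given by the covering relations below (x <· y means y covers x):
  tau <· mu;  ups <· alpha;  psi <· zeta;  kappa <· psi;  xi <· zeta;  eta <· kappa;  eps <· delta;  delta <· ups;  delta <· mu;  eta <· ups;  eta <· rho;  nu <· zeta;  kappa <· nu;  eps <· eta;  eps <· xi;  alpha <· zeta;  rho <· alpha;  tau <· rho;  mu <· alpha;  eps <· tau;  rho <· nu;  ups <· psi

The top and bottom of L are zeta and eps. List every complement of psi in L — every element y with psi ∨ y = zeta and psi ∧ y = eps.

tau, xi

Need y with psi ∨ y = zeta and psi ∧ y = eps.
Checking each element gives: tau, xi.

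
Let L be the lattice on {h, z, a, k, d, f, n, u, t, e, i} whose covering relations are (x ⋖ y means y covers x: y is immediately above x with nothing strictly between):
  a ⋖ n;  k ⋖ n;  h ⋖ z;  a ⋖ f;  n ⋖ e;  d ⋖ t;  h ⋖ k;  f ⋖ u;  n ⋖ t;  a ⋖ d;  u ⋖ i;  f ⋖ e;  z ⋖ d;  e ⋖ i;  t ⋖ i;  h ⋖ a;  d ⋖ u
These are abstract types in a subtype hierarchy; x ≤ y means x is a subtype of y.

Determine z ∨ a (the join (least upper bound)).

d

Common upper bounds of {z, a}: d, i, t, u.
The least among these is d.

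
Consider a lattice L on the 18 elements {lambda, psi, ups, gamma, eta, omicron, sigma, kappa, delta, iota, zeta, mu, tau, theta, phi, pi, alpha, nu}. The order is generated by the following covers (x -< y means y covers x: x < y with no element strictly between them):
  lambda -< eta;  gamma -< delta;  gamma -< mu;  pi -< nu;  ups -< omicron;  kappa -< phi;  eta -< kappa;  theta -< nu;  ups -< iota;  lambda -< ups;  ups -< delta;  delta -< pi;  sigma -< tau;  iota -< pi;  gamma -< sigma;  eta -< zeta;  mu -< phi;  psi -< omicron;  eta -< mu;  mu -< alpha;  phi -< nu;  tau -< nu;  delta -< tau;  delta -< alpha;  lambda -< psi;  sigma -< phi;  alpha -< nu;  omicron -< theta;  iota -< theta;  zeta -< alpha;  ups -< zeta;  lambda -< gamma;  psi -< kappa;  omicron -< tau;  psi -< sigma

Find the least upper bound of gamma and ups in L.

Common upper bounds of {gamma, ups}: alpha, delta, nu, pi, tau.
The least among these is delta.

delta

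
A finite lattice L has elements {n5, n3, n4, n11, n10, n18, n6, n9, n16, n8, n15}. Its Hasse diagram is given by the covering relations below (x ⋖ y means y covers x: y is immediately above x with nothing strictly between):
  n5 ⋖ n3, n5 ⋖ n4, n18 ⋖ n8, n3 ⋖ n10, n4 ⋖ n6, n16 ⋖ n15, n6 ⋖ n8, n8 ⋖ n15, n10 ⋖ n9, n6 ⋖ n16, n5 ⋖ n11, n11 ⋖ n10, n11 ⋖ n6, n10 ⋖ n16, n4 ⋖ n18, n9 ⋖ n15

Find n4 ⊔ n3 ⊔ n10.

n16

Common upper bounds of {n4, n3, n10}: n15, n16.
The least among these is n16.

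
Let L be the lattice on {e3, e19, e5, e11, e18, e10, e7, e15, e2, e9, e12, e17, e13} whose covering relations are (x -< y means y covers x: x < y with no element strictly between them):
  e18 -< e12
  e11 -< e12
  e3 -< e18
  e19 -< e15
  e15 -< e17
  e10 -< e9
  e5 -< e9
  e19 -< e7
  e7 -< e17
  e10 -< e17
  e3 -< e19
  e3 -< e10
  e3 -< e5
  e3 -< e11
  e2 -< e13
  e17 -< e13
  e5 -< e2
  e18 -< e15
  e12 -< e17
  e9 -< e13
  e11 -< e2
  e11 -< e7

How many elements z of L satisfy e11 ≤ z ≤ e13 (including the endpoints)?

6

The interval [e11, e13] = {e11, e12, e13, e17, e2, e7}, which has 6 elements.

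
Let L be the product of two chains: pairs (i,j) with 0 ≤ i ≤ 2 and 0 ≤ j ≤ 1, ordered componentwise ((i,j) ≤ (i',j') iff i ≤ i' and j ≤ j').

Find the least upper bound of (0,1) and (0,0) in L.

(0,1)

Common upper bounds of {(0,1), (0,0)}: (0,1), (1,1), (2,1).
The least among these is (0,1).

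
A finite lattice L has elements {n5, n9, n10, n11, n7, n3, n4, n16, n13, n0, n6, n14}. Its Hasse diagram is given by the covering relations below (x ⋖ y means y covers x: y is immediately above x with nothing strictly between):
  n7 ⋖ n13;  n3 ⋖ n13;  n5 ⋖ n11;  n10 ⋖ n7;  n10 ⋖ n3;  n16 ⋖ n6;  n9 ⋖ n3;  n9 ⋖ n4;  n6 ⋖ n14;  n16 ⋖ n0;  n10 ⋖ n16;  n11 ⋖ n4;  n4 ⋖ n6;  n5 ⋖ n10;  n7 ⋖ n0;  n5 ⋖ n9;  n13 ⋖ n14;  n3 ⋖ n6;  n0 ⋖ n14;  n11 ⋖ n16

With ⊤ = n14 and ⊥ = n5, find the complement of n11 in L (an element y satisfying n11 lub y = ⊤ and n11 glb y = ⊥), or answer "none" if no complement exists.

Need y with n11 ∨ y = n14 and n11 ∧ y = n5.
Checking each element gives: n13.

n13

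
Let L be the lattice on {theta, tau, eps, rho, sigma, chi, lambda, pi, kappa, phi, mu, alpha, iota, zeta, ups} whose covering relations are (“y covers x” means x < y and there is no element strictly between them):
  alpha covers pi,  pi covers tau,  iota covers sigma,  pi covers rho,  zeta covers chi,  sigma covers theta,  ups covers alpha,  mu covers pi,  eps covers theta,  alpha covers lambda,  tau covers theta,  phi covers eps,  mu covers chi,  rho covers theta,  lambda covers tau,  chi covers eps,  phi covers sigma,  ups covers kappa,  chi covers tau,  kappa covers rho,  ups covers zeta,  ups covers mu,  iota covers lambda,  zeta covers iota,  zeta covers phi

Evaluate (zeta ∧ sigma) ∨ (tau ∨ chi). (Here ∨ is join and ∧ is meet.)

zeta

zeta ∧ sigma = sigma
tau ∨ chi = chi
sigma ∨ chi = zeta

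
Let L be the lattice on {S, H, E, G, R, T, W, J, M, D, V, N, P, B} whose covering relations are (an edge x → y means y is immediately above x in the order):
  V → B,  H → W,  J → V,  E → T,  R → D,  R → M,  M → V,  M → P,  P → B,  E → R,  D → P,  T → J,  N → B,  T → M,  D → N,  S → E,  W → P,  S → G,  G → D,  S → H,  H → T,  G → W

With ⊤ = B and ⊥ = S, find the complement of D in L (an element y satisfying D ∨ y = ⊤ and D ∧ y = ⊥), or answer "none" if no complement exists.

For every candidate y, either D ∨ y ≠ B or D ∧ y ≠ S; no complement exists.

none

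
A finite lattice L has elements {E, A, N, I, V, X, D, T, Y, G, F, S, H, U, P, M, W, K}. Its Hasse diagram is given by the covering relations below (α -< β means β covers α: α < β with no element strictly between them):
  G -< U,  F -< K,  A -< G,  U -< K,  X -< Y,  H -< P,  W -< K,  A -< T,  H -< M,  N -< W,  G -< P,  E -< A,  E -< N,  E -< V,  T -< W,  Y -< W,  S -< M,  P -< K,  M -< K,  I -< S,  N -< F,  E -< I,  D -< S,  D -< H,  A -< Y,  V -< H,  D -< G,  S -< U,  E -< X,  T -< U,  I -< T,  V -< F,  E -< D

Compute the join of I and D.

Common upper bounds of {I, D}: K, M, S, U.
The least among these is S.

S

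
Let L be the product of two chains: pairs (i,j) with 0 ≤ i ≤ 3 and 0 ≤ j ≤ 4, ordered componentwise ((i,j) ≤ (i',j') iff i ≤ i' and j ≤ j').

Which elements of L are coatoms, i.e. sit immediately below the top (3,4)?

The coatoms are exactly the elements covered by (3,4): (2,4), (3,3).

(2,4), (3,3)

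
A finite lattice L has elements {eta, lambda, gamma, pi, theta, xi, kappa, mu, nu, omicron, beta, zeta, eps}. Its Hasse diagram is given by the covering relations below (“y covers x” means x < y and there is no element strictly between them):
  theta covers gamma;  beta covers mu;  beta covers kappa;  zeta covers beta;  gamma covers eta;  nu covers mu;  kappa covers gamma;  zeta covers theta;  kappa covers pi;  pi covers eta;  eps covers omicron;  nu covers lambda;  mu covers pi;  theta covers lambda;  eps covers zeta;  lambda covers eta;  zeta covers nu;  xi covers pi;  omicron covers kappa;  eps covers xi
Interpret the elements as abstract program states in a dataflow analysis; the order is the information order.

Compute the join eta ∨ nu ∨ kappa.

zeta

Common upper bounds of {eta, nu, kappa}: eps, zeta.
The least among these is zeta.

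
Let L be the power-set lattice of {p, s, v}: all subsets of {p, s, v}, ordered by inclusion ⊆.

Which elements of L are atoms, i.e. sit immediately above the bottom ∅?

The atoms are exactly the elements that cover ∅: {p}, {s}, {v}.

{p}, {s}, {v}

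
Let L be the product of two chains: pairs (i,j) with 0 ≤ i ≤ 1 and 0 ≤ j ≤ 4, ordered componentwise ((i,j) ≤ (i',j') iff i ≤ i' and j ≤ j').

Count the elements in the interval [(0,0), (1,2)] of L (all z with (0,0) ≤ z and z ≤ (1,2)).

The interval [(0,0), (1,2)] = {(0,0), (0,1), (0,2), (1,0), (1,1), (1,2)}, which has 6 elements.

6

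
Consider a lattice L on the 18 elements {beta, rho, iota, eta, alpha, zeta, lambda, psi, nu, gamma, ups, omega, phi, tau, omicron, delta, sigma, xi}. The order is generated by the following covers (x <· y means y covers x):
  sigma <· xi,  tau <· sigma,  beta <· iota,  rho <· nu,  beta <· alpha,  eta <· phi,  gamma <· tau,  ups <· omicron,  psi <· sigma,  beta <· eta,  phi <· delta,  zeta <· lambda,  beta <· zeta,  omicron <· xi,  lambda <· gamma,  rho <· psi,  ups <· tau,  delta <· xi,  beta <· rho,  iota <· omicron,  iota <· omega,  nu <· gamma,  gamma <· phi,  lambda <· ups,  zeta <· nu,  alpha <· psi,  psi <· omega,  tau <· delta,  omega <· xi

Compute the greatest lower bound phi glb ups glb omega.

beta

Common lower bounds of {phi, ups, omega}: beta.
The greatest among these is beta.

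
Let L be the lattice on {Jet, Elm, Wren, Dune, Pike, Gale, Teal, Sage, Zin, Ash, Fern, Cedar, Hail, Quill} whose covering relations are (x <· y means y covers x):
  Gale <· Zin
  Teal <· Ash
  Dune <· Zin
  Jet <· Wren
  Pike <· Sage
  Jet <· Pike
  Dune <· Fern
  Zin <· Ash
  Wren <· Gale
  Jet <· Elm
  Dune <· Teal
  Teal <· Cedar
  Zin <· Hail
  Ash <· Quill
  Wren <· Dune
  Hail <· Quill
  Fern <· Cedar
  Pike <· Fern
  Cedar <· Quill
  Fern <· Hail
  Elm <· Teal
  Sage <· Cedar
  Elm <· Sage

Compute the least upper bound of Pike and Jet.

Pike

Common upper bounds of {Pike, Jet}: Cedar, Fern, Hail, Pike, Quill, Sage.
The least among these is Pike.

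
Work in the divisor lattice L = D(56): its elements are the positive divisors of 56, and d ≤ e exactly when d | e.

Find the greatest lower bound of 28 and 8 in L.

4

In the divisibility order, the meet is the greatest common divisor: gcd(28, 8) = 4.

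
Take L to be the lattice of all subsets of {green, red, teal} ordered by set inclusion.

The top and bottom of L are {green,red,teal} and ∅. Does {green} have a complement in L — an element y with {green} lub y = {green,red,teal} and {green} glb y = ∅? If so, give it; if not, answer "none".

{red,teal}

Need y with {green} ∨ y = {green,red,teal} and {green} ∧ y = ∅.
Checking each element gives: {red,teal}.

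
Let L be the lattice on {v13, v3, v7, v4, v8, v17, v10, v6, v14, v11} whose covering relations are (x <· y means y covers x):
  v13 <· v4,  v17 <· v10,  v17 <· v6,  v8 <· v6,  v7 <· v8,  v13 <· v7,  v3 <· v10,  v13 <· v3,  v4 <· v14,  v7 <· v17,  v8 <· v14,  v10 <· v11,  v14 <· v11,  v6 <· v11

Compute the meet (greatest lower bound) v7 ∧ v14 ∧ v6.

Common lower bounds of {v7, v14, v6}: v13, v7.
The greatest among these is v7.

v7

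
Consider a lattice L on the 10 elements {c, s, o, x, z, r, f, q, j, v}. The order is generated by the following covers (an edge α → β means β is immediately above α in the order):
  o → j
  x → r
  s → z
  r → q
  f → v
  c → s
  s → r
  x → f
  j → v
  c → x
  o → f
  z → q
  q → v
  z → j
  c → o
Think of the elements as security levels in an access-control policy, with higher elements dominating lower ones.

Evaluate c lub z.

z

c ∨ z = z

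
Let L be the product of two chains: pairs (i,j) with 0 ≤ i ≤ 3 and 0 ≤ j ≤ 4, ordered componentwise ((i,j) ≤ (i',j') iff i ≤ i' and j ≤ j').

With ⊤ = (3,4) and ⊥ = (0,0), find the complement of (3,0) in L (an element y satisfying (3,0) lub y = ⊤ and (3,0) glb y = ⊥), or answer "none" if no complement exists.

(0,4)

Need y with (3,0) ∨ y = (3,4) and (3,0) ∧ y = (0,0).
Checking each element gives: (0,4).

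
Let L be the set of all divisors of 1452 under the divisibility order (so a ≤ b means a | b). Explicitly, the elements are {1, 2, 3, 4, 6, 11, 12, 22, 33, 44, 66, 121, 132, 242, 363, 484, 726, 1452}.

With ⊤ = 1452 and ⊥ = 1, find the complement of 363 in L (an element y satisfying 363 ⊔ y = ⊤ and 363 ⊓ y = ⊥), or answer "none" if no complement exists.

Need y with 363 ∨ y = 1452 and 363 ∧ y = 1.
Checking each element gives: 4.

4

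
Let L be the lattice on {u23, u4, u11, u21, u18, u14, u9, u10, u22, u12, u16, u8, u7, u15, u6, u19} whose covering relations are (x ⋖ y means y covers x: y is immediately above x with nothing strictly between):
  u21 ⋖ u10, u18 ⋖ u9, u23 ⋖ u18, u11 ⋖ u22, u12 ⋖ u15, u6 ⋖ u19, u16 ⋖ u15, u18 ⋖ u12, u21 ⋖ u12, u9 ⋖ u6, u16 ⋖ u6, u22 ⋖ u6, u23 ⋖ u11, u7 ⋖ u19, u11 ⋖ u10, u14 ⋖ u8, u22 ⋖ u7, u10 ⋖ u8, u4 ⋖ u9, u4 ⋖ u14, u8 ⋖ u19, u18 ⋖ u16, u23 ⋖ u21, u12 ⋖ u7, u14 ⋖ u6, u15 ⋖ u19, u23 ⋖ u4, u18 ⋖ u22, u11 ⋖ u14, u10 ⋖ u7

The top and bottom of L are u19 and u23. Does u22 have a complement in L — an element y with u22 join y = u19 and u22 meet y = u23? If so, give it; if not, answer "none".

For every candidate y, either u22 ∨ y ≠ u19 or u22 ∧ y ≠ u23; no complement exists.

none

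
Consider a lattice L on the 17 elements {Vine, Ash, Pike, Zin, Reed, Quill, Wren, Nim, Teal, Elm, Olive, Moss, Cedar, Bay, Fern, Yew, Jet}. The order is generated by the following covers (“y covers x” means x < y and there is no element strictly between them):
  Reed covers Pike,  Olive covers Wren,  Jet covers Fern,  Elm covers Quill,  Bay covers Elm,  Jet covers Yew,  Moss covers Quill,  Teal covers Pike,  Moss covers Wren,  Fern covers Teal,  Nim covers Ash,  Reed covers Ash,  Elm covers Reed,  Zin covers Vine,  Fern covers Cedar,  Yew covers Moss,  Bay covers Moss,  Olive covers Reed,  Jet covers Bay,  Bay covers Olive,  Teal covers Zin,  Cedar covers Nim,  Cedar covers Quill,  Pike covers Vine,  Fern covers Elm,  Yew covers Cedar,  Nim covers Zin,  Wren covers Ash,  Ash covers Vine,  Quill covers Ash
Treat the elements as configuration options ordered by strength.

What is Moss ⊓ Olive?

Common lower bounds of {Moss, Olive}: Ash, Vine, Wren.
The greatest among these is Wren.

Wren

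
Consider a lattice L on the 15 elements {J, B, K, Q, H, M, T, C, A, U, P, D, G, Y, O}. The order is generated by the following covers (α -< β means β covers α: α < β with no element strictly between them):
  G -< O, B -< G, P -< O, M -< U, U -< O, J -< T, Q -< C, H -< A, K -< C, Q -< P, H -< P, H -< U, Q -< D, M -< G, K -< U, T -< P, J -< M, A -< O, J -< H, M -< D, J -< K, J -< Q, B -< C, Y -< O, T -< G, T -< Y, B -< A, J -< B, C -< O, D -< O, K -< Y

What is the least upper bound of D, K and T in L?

O

Common upper bounds of {D, K, T}: O.
The least among these is O.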